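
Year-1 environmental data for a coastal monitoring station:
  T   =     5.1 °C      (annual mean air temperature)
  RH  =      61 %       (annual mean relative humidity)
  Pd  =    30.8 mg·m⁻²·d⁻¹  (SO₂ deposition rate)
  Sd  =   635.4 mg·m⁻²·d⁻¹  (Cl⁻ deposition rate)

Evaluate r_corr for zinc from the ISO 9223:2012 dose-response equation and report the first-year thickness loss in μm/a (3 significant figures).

r_corr = 2.54 μm/a

zinc: temperature factor f = +0.038·(-4.9) = -0.1862
  Pd branch = 0.0129·Pd^0.44·e^(0.046·RH+f) = 0.8004 μm/a
  Sd branch = 0.0175·Sd^0.57·e^(0.008·RH+0.085·T) = 1.742 μm/a
  sum: 0.8004 + 1.742 → r_corr = 2.542 μm/a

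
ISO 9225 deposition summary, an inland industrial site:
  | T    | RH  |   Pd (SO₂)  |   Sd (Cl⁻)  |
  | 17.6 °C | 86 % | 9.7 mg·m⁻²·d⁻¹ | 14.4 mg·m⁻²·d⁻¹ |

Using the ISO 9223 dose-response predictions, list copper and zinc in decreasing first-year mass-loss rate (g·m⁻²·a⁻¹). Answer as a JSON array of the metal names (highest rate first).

["copper", "zinc"]

copper: T>10 °C ⇒ hinge -0.080·(17.6−10) = -0.6080
  Pd branch = 0.0053·Pd^0.26·e^(0.059·RH+f) = 0.8325 μm/a
  Sd branch = 0.01025·Sd^0.27·e^(0.036·RH+0.049·T) = 1.103 μm/a
  sum: 0.8325 + 1.103 → r_corr = 1.936 μm/a
  mass loss = 1.936 μm/a × 8.96 g/cm³ = 17.34 g·m⁻²·a⁻¹
zinc: temperature factor f = -0.071·(7.6) = -0.5396
  Pd branch = 0.0129·Pd^0.44·e^(0.046·RH+f) = 1.068 μm/a
  Cl⁻ term: 0.0175·14.4^0.57·exp(0.008·86+0.085·17.6) = 0.7109
  r_corr = 1.068 + 0.7109 = 1.779 μm/a
  mass loss = 1.779 μm/a × 7.14 g/cm³ = 12.7 g·m⁻²·a⁻¹
Ordering by g·m⁻²·a⁻¹: copper (17.3) > zinc (12.7)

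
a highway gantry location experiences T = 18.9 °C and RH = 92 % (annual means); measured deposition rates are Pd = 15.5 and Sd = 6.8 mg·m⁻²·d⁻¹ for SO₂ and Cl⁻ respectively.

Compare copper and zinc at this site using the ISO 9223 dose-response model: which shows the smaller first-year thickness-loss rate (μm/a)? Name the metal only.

copper: temperature factor f = -0.080·(8.9) = -0.7120
  SO₂ term: 0.0053·15.5^0.26·exp(0.059·92-0.7120) = 1.208
  Cl⁻ term: 0.01025·6.8^0.27·exp(0.036·92+0.049·18.9) = 1.191
  r_corr = 1.208 + 1.191 = 2.399 μm/a
zinc: temperature factor f = -0.071·(8.9) = -0.6319
  Pd branch = 0.0129·Pd^0.44·e^(0.046·RH+f) = 1.577 μm/a
  Cl⁻ term: 0.0175·6.8^0.57·exp(0.008·92+0.085·18.9) = 0.5431
  r_corr = 1.577 + 0.5431 = 2.12 μm/a
Ordering by μm/a: copper (2.4) > zinc (2.12)

zinc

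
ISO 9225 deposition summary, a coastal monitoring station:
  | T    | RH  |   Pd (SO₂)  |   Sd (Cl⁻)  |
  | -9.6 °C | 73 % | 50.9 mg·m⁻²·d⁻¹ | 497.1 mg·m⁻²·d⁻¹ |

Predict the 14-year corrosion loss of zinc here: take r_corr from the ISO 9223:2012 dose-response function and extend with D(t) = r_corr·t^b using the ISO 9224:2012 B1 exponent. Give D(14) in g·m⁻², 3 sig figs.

zinc: T≤10 °C ⇒ hinge +0.038·(-9.6−10) = -0.7448
  SO₂ term: 0.0129·50.9^0.44·exp(0.046·73-0.7448) = 0.9918
  Cl⁻ term: 0.0175·497.1^0.57·exp(0.008·73+0.085·-9.6) = 0.4778
  sum: 0.9918 + 0.4778 → r_corr = 1.47 μm/a
Long-term exponent b (ISO 9224 Table 2, B1) = 0.813
  D(14) = 1.47 × 14^0.813 = 1.47 × 8.547 = 12.56 μm
  Mass loss = 12.56 μm × 7.14 g/cm³ = 89.68 g·m⁻²

D(14) = 89.7 g·m⁻²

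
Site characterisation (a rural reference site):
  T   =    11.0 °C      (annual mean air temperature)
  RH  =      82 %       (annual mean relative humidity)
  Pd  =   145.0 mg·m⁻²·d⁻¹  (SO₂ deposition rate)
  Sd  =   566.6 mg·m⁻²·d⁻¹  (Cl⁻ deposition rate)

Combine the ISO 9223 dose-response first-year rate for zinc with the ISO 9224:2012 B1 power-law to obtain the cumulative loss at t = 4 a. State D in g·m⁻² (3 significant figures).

D(4) = 173 g·m⁻²

zinc: temperature factor f = -0.071·(1.0) = -0.0710
  sulphur-dioxide contribution → 4.666 μm/a
  chloride contribution → 3.187 μm/a
  ⇒ r_corr(zinc) = 7.853 μm/a
ISO 9224: D(t) = r_corr · t^b with b = 0.813 (zinc, B1)
  D(4) = 7.853 × 4^0.813 = 7.853 × 3.087 = 24.24 μm
  Mass loss = 24.24 μm × 7.14 g/cm³ = 173.1 g·m⁻²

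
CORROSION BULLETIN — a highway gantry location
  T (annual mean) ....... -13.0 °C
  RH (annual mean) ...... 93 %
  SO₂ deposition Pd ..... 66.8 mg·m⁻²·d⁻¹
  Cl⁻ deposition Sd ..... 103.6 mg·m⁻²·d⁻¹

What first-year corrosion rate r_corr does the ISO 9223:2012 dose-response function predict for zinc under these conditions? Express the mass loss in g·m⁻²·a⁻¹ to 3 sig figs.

r_corr = 18.8 g·m⁻²·a⁻¹

zinc: f(T) = +0.038·(T−10) [T≤10 °C] = -0.8740
  SO₂ term: 0.0129·66.8^0.44·exp(0.046·93-0.8740) = 2.465
  Sd branch = 0.0175·Sd^0.57·e^(0.008·RH+0.085·T) = 0.1718 μm/a
  r_corr = 2.465 + 0.1718 = 2.637 μm/a
Convert to mass loss: 2.637 μm/a × 7.14 g/cm³ = 18.83 g·m⁻²·a⁻¹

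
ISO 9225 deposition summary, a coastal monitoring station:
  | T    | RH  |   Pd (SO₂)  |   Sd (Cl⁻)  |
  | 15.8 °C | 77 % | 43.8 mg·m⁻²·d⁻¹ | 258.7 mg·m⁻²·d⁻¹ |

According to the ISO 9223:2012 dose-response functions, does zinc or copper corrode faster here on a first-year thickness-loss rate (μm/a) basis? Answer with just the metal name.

zinc

zinc: f(T) = -0.071·(T−10) [T>10 °C] = -0.4118
  sulphur-dioxide contribution → 1.557 μm/a
  chloride contribution → 2.945 μm/a
  ⇒ r_corr(zinc) = 4.502 μm/a
copper: f(T) = -0.080·(T−10) [T>10 °C] = -0.4640
  sulphur-dioxide contribution → 0.8367 μm/a
  chloride contribution → 1.593 μm/a
  ⇒ r_corr(copper) = 2.43 μm/a
Ordering by μm/a: zinc (4.5) > copper (2.43)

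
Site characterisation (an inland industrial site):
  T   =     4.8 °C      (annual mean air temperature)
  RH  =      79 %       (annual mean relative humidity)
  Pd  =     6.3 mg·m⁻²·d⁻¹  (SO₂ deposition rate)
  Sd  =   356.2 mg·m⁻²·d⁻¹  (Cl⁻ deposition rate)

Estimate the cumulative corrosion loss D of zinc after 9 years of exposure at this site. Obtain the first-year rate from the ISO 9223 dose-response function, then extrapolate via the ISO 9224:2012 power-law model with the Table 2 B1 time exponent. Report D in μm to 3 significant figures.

zinc: temperature factor f = +0.038·(-5.2) = -0.1976
  Pd branch = 0.0129·Pd^0.44·e^(0.046·RH+f) = 0.901 μm/a
  Cl⁻ term: 0.0175·356.2^0.57·exp(0.008·79+0.085·4.8) = 1.41
  sum: 0.901 + 1.41 → r_corr = 2.311 μm/a
ISO 9224: D(t) = r_corr · t^b with b = 0.813 (zinc, B1)
  D(9) = 2.311 × 9^0.813 = 2.311 × 5.968 = 13.79 μm

D(9) = 13.8 μm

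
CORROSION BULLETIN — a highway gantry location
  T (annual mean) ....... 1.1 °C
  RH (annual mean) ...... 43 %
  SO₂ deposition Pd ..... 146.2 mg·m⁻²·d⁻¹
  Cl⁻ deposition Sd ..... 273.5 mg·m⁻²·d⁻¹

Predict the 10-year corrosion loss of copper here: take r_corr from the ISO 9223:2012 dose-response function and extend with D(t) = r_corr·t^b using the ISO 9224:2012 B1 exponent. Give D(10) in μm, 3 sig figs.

D(10) = 1.45 μm

copper: temperature factor f = +0.126·(-8.9) = -1.1214
  SO₂ term: 0.0053·146.2^0.26·exp(0.059·43-1.1214) = 0.07979
  Cl⁻ term: 0.01025·273.5^0.27·exp(0.036·43+0.049·1.1) = 0.2314
  r_corr = 0.07979 + 0.2314 = 0.3112 μm/a
Power-law: D(10) = r_corr · 10^0.667
  D(10) = 0.3112 × 10^0.667 = 0.3112 × 4.645 = 1.446 μm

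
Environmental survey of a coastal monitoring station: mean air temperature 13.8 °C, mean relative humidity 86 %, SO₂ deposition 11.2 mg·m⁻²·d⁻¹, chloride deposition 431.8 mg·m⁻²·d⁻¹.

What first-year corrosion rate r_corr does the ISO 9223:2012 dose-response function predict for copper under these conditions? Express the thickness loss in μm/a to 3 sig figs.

copper: T>10 °C ⇒ hinge -0.080·(13.8−10) = -0.3040
  SO₂ term: 0.0053·11.2^0.26·exp(0.059·86-0.3040) = 1.171
  Cl⁻ term: 0.01025·431.8^0.27·exp(0.036·86+0.049·13.8) = 2.293
  sum: 1.171 + 2.293 → r_corr = 3.465 μm/a

r_corr = 3.46 μm/a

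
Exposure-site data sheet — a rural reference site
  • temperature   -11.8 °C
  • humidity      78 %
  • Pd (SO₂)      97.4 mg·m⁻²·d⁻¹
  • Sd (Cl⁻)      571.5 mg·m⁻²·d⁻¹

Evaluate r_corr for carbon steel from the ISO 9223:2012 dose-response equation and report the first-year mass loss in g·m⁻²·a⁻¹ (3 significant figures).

r_corr = 363 g·m⁻²·a⁻¹

carbon steel: temperature factor f = +0.150·(-21.8) = -3.2700
  Pd branch = 1.77·Pd^0.52·e^(0.02·RH+f) = 3.462 μm/a
  Sd branch = 0.102·Sd^0.62·e^(0.033·RH+0.04·T) = 42.74 μm/a
  r_corr = 3.462 + 42.74 = 46.2 μm/a
Convert to mass loss: 46.2 μm/a × 7.85 g/cm³ = 362.7 g·m⁻²·a⁻¹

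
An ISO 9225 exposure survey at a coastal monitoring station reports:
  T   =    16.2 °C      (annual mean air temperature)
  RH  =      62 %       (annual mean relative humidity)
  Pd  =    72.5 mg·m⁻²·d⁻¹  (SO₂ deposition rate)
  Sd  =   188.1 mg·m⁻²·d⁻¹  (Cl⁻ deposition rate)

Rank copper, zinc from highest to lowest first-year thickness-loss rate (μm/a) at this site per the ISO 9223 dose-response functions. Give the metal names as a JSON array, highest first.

["zinc", "copper"]

copper: f(T) = -0.080·(T−10) [T>10 °C] = -0.4960
  sulphur-dioxide contribution → 0.3812 μm/a
  chloride contribution → 0.8688 μm/a
  total first-year rate 1.25 μm/a
zinc: f(T) = -0.071·(T−10) [T>10 °C] = -0.4402
  sulphur-dioxide contribution → 0.9475 μm/a
  chloride contribution → 2.254 μm/a
  ⇒ r_corr(zinc) = 3.201 μm/a
Ordering by μm/a: zinc (3.2) > copper (1.25)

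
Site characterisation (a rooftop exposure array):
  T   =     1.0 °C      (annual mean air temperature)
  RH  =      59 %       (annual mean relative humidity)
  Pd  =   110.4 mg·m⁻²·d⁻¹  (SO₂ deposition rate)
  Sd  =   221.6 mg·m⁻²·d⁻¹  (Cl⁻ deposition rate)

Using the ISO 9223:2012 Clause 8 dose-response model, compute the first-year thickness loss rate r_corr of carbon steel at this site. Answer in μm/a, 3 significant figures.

r_corr = 38.4 μm/a

carbon steel: T≤10 °C ⇒ hinge +0.150·(1.0−10) = -1.3500
  SO₂ term: 1.77·110.4^0.52·exp(0.02·59-1.3500) = 17.24
  Sd branch = 0.102·Sd^0.62·e^(0.033·RH+0.04·T) = 21.17 μm/a
  r_corr = 17.24 + 21.17 = 38.41 μm/a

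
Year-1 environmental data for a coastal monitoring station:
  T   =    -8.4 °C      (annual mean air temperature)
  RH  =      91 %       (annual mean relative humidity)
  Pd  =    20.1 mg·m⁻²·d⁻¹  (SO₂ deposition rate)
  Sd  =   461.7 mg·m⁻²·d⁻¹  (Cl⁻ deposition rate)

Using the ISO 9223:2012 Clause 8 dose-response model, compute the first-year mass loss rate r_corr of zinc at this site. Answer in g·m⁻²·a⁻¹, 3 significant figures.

zinc: f(T) = +0.038·(T−10) [T≤10 °C] = -0.6992
  SO₂ term: 0.0129·20.1^0.44·exp(0.046·91-0.6992) = 1.579
  Cl⁻ term: 0.0175·461.7^0.57·exp(0.008·91+0.085·-8.4) = 0.5859
  sum: 1.579 + 0.5859 → r_corr = 2.165 μm/a
Convert to mass loss: 2.165 μm/a × 7.14 g/cm³ = 15.45 g·m⁻²·a⁻¹

r_corr = 15.5 g·m⁻²·a⁻¹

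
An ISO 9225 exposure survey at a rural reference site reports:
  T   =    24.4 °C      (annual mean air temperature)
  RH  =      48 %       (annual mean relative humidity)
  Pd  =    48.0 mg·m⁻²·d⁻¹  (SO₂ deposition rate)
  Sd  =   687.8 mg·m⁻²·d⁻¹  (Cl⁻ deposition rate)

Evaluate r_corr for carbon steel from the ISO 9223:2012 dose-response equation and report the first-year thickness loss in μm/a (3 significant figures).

carbon steel: T>10 °C ⇒ hinge -0.054·(24.4−10) = -0.7776
  SO₂ term: 1.77·48.0^0.52·exp(0.02·48-0.7776) = 15.9
  Sd branch = 0.102·Sd^0.62·e^(0.033·RH+0.04·T) = 75.79 μm/a
  r_corr = 15.9 + 75.79 = 91.69 μm/a

r_corr = 91.7 μm/a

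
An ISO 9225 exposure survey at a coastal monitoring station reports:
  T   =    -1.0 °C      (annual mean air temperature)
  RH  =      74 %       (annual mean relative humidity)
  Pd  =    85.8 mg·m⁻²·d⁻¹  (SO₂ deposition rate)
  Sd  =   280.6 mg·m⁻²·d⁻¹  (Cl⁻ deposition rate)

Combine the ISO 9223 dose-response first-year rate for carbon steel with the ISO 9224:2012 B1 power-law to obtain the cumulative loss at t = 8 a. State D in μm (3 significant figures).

carbon steel: temperature factor f = +0.150·(-11.0) = -1.6500
  SO₂ term: 1.77·85.8^0.52·exp(0.02·74-1.6500) = 15.12
  Sd branch = 0.102·Sd^0.62·e^(0.033·RH+0.04·T) = 37.12 μm/a
  r_corr = 15.12 + 37.12 = 52.24 μm/a
ISO 9224: D(t) = r_corr · t^b with b = 0.523 (carbon steel, B1)
  D(8) = 52.24 × 8^0.523 = 52.24 × 2.967 = 155 μm

D(8) = 155 μm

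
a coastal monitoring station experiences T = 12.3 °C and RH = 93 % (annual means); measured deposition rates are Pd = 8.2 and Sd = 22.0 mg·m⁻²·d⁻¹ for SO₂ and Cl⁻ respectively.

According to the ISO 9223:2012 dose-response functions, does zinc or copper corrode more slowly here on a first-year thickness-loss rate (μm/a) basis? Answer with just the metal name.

zinc

zinc: T>10 °C ⇒ hinge -0.071·(12.3−10) = -0.1633
  SO₂ term: 0.0129·8.2^0.44·exp(0.046·93-0.1633) = 1.994
  Cl⁻ term: 0.0175·22.0^0.57·exp(0.008·93+0.085·12.3) = 0.6101
  r_corr = 1.994 + 0.6101 = 2.604 μm/a
copper: f(T) = -0.080·(T−10) [T>10 °C] = -0.1840
  SO₂ term: 0.0053·8.2^0.26·exp(0.059·93-0.1840) = 1.84
  Cl⁻ term: 0.01025·22.0^0.27·exp(0.036·93+0.049·12.3) = 1.227
  sum: 1.84 + 1.227 → r_corr = 3.068 μm/a
Ordering by μm/a: copper (3.07) > zinc (2.6)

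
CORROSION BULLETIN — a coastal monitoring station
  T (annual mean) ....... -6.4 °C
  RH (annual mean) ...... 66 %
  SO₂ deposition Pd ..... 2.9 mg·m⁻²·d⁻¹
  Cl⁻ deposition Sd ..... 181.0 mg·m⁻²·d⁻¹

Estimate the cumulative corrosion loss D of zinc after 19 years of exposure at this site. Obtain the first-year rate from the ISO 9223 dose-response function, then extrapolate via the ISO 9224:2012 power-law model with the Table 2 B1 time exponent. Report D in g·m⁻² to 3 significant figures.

zinc: temperature factor f = +0.038·(-16.4) = -0.6232
  Pd branch = 0.0129·Pd^0.44·e^(0.046·RH+f) = 0.2301 μm/a
  Cl⁻ term: 0.0175·181.0^0.57·exp(0.008·66+0.085·-6.4) = 0.3334
  r_corr = 0.2301 + 0.3334 = 0.5635 μm/a
Long-term exponent b (ISO 9224 Table 2, B1) = 0.813
  D(19) = 0.5635 × 19^0.813 = 0.5635 × 10.96 = 6.173 μm
  Mass loss = 6.173 μm × 7.14 g/cm³ = 44.08 g·m⁻²

D(19) = 44.1 g·m⁻²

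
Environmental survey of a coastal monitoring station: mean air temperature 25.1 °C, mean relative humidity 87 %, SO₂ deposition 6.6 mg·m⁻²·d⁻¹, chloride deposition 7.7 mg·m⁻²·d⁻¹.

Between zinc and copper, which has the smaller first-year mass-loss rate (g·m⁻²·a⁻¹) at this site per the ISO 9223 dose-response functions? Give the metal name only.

zinc: temperature factor f = -0.071·(15.1) = -1.0721
  SO₂ term: 0.0129·6.6^0.44·exp(0.046·87-1.0721) = 0.5542
  Cl⁻ term: 0.0175·7.7^0.57·exp(0.008·87+0.085·25.1) = 0.9488
  sum: 0.5542 + 0.9488 → r_corr = 1.503 μm/a
  mass loss = 1.503 μm/a × 7.14 g/cm³ = 10.73 g·m⁻²·a⁻¹
copper: temperature factor f = -0.080·(15.1) = -1.2080
  SO₂ term: 0.0053·6.6^0.26·exp(0.059·87-1.2080) = 0.4385
  Sd branch = 0.01025·Sd^0.27·e^(0.036·RH+0.049·T) = 1.395 μm/a
  r_corr = 0.4385 + 1.395 = 1.833 μm/a
  mass loss = 1.833 μm/a × 8.96 g/cm³ = 16.42 g·m⁻²·a⁻¹
Ordering by g·m⁻²·a⁻¹: copper (16.4) > zinc (10.7)

zinc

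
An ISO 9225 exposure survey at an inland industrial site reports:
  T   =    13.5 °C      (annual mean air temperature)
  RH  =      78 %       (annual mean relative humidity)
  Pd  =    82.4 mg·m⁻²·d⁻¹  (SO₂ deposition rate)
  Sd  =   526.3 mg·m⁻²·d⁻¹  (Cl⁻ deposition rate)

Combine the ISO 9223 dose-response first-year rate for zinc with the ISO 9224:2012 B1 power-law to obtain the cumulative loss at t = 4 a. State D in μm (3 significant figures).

D(4) = 19.1 μm

zinc: temperature factor f = -0.071·(3.5) = -0.2485
  Pd branch = 0.0129·Pd^0.44·e^(0.046·RH+f) = 2.535 μm/a
  Cl⁻ term: 0.0175·526.3^0.57·exp(0.008·78+0.085·13.5) = 3.66
  sum: 2.535 + 3.66 → r_corr = 6.195 μm/a
ISO 9224: D(t) = r_corr · t^b with b = 0.813 (zinc, B1)
  D(4) = 6.195 × 4^0.813 = 6.195 × 3.087 = 19.12 μm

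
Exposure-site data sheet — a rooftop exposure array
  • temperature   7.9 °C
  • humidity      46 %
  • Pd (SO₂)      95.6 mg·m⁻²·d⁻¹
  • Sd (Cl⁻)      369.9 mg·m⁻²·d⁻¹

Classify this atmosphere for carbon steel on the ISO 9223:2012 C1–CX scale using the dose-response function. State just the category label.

carbon steel: f(T) = +0.150·(T−10) [T≤10 °C] = -0.3150
  Pd branch = 1.77·Pd^0.52·e^(0.02·RH+f) = 34.72 μm/a
  Sd branch = 0.102·Sd^0.62·e^(0.033·RH+0.04·T) = 24.96 μm/a
  r_corr = 34.72 + 24.96 = 59.68 μm/a
59.7 μm/a falls in (50, 80] for carbon steel → category C4

C4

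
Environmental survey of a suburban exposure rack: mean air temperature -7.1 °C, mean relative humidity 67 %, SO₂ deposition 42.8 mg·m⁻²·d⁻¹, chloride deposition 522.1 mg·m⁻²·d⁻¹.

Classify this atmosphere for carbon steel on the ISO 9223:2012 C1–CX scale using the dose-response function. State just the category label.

carbon steel: temperature factor f = +0.150·(-17.1) = -2.5650
  SO₂ term: 1.77·42.8^0.52·exp(0.02·67-2.5650) = 3.667
  Sd branch = 0.102·Sd^0.62·e^(0.033·RH+0.04·T) = 33.92 μm/a
  sum: 3.667 + 33.92 → r_corr = 37.59 μm/a
ISO 9223 Table 2 (carbon steel): 25 < 37.6 ≤ 50 μm/a ⇒ C3

C3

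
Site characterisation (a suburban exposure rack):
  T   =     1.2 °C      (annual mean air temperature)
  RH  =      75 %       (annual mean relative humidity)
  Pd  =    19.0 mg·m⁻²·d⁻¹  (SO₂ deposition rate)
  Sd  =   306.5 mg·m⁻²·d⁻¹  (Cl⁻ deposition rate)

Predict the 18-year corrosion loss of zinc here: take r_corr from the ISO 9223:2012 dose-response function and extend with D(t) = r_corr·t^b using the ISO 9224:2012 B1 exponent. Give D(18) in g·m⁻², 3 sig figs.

zinc: f(T) = +0.038·(T−10) [T≤10 °C] = -0.3344
  sulphur-dioxide contribution → 1.063 μm/a
  chloride contribution → 0.9229 μm/a
  total first-year rate 1.985 μm/a
Long-term exponent b (ISO 9224 Table 2, B1) = 0.813
  D(18) = 1.985 × 18^0.813 = 1.985 × 10.48 = 20.82 μm
  Mass loss = 20.82 μm × 7.14 g/cm³ = 148.6 g·m⁻²

D(18) = 149 g·m⁻²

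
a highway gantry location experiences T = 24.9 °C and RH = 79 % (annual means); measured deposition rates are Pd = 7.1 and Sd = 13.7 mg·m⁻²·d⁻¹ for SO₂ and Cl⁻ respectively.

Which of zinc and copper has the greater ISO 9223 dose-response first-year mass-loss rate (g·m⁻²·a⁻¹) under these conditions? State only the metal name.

zinc: temperature factor f = -0.071·(14.9) = -1.0579
  SO₂ term: 0.0129·7.1^0.44·exp(0.046·79-1.0579) = 0.4017
  Cl⁻ term: 0.0175·13.7^0.57·exp(0.008·79+0.085·24.9) = 1.215
  r_corr = 0.4017 + 1.215 = 1.617 μm/a
  mass loss = 1.617 μm/a × 7.14 g/cm³ = 11.54 g·m⁻²·a⁻¹
copper: T>10 °C ⇒ hinge -0.080·(24.9−10) = -1.1920
  SO₂ term: 0.0053·7.1^0.26·exp(0.059·79-1.1920) = 0.2833
  Sd branch = 0.01025·Sd^0.27·e^(0.036·RH+0.049·T) = 1.21 μm/a
  sum: 0.2833 + 1.21 → r_corr = 1.493 μm/a
  mass loss = 1.493 μm/a × 8.96 g/cm³ = 13.38 g·m⁻²·a⁻¹
Ordering by g·m⁻²·a⁻¹: copper (13.4) > zinc (11.5)

copper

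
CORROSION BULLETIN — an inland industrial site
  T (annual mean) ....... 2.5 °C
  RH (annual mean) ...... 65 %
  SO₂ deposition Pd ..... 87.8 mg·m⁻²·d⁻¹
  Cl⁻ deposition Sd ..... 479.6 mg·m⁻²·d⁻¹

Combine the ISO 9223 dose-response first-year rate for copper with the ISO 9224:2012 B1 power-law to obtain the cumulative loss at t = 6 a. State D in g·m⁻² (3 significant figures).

D(6) = 27.9 g·m⁻²

copper: T≤10 °C ⇒ hinge +0.126·(2.5−10) = -0.9450
  sulphur-dioxide contribution → 0.3053 μm/a
  chloride contribution → 0.6368 μm/a
  ⇒ r_corr(copper) = 0.9421 μm/a
Long-term exponent b (ISO 9224 Table 2, B1) = 0.667
  D(6) = 0.9421 × 6^0.667 = 0.9421 × 3.304 = 3.113 μm
  Mass loss = 3.113 μm × 8.96 g/cm³ = 27.89 g·m⁻²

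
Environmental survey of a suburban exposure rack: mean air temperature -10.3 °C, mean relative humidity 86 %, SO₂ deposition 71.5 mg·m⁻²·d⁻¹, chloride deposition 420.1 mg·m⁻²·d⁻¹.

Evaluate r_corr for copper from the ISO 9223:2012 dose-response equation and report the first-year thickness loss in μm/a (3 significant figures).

copper: T≤10 °C ⇒ hinge +0.126·(-10.3−10) = -2.5578
  Pd branch = 0.0053·Pd^0.26·e^(0.059·RH+f) = 0.1991 μm/a
  Cl⁻ term: 0.01025·420.1^0.27·exp(0.036·86+0.049·-10.3) = 0.6989
  r_corr = 0.1991 + 0.6989 = 0.898 μm/a

r_corr = 0.898 μm/a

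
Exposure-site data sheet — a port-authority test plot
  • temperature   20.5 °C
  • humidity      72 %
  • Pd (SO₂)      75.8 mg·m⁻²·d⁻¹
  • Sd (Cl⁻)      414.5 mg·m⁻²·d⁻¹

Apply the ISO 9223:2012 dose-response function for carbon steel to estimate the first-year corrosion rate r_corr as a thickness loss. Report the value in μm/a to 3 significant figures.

r_corr = 145 μm/a

carbon steel: temperature factor f = -0.054·(10.5) = -0.5670
  sulphur-dioxide contribution → 40.23 μm/a
  chloride contribution → 104.6 μm/a
  ⇒ r_corr(carbon steel) = 144.8 μm/a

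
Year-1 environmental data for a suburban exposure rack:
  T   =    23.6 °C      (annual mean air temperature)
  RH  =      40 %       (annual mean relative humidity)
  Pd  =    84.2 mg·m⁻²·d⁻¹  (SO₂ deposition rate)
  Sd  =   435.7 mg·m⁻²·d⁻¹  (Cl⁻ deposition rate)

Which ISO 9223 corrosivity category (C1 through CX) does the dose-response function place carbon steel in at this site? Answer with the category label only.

C4

carbon steel: f(T) = -0.054·(T−10) [T>10 °C] = -0.7344
  SO₂ term: 1.77·84.2^0.52·exp(0.02·40-0.7344) = 18.95
  Sd branch = 0.102·Sd^0.62·e^(0.033·RH+0.04·T) = 42.48 μm/a
  sum: 18.95 + 42.48 → r_corr = 61.43 μm/a
61.4 μm/a falls in (50, 80] for carbon steel → category C4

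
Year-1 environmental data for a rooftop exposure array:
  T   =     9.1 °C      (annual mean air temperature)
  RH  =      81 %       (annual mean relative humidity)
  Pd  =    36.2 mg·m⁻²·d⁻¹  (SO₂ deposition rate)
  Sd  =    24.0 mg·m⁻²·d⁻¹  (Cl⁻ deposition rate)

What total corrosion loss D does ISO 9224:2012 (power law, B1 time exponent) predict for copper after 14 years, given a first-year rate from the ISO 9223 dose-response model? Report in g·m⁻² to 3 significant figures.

copper: T≤10 °C ⇒ hinge +0.126·(9.1−10) = -0.1134
  sulphur-dioxide contribution → 1.431 μm/a
  chloride contribution → 0.6973 μm/a
  total first-year rate 2.129 μm/a
ISO 9224: D(t) = r_corr · t^b with b = 0.667 (copper, B1)
  D(14) = 2.129 × 14^0.667 = 2.129 × 5.814 = 12.38 μm
  Mass loss = 12.38 μm × 8.96 g/cm³ = 110.9 g·m⁻²

D(14) = 111 g·m⁻²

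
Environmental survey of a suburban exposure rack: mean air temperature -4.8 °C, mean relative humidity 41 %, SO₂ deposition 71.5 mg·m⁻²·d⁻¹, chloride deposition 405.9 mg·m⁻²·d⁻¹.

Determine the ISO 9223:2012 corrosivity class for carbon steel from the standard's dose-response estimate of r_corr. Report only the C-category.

C2

carbon steel: temperature factor f = +0.150·(-14.8) = -2.2200
  sulphur-dioxide contribution → 4.02 μm/a
  chloride contribution → 13.49 μm/a
  ⇒ r_corr(carbon steel) = 17.51 μm/a
Category bounds: 1.3…25 μm/a bracket r_corr ⇒ C2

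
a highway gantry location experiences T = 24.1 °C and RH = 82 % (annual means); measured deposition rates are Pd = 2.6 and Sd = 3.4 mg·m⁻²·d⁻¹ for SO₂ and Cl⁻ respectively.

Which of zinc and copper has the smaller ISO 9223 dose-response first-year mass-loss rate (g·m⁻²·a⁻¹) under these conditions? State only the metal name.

zinc

zinc: T>10 °C ⇒ hinge -0.071·(24.1−10) = -1.0011
  SO₂ term: 0.0129·2.6^0.44·exp(0.046·82-1.0011) = 0.3137
  Sd branch = 0.0175·Sd^0.57·e^(0.008·RH+0.085·T) = 0.5254 μm/a
  r_corr = 0.3137 + 0.5254 = 0.8392 μm/a
  mass loss = 0.8392 μm/a × 7.14 g/cm³ = 5.992 g·m⁻²·a⁻¹
copper: f(T) = -0.080·(T−10) [T>10 °C] = -1.1280
  SO₂ term: 0.0053·2.6^0.26·exp(0.059·82-1.1280) = 0.2776
  Cl⁻ term: 0.01025·3.4^0.27·exp(0.036·82+0.049·24.1) = 0.8894
  r_corr = 0.2776 + 0.8894 = 1.167 μm/a
  mass loss = 1.167 μm/a × 8.96 g/cm³ = 10.46 g·m⁻²·a⁻¹
Ordering by g·m⁻²·a⁻¹: copper (10.5) > zinc (5.99)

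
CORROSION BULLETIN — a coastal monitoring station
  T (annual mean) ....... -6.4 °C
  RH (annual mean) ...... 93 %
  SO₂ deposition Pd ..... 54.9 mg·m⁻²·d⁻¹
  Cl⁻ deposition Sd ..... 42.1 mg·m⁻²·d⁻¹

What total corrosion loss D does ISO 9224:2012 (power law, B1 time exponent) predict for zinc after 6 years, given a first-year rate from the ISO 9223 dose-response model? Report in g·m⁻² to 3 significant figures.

D(6) = 94.6 g·m⁻²

zinc: T≤10 °C ⇒ hinge +0.038·(-6.4−10) = -0.6232
  sulphur-dioxide contribution → 2.906 μm/a
  chloride contribution → 0.1802 μm/a
  total first-year rate 3.086 μm/a
ISO 9224: D(t) = r_corr · t^b with b = 0.813 (zinc, B1)
  D(6) = 3.086 × 6^0.813 = 3.086 × 4.292 = 13.24 μm
  Mass loss = 13.24 μm × 7.14 g/cm³ = 94.56 g·m⁻²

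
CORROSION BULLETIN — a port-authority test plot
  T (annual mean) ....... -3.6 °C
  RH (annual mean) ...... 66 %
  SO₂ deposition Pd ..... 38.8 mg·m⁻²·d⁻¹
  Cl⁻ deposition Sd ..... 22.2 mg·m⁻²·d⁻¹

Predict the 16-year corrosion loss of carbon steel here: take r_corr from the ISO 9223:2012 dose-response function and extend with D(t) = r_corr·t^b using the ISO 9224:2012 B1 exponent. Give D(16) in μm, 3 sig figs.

carbon steel: T≤10 °C ⇒ hinge +0.150·(-3.6−10) = -2.0400
  SO₂ term: 1.77·38.8^0.52·exp(0.02·66-2.0400) = 5.774
  Cl⁻ term: 0.102·22.2^0.62·exp(0.033·66+0.04·-3.6) = 5.33
  sum: 5.774 + 5.33 → r_corr = 11.1 μm/a
Long-term exponent b (ISO 9224 Table 2, B1) = 0.523
  D(16) = 11.1 × 16^0.523 = 11.1 × 4.263 = 47.34 μm

D(16) = 47.3 μm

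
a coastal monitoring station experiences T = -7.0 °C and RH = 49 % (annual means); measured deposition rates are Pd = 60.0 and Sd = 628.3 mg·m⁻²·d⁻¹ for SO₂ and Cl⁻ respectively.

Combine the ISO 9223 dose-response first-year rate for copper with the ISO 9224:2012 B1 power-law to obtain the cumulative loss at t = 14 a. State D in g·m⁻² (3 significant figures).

copper: T≤10 °C ⇒ hinge +0.126·(-7.0−10) = -2.1420
  sulphur-dioxide contribution → 0.0325 μm/a
  chloride contribution → 0.2417 μm/a
  total first-year rate 0.2742 μm/a
ISO 9224: D(t) = r_corr · t^b with b = 0.667 (copper, B1)
  D(14) = 0.2742 × 14^0.667 = 0.2742 × 5.814 = 1.594 μm
  Mass loss = 1.594 μm × 8.96 g/cm³ = 14.29 g·m⁻²

D(14) = 14.3 g·m⁻²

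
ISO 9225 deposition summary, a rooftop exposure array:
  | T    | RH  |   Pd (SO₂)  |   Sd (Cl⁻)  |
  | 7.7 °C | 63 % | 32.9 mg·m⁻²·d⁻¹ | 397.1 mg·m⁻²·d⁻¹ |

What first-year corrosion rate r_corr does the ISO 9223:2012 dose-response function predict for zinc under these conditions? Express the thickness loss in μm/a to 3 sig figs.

r_corr = 2.69 μm/a

zinc: f(T) = +0.038·(T−10) [T≤10 °C] = -0.0874
  Pd branch = 0.0129·Pd^0.44·e^(0.046·RH+f) = 0.9972 μm/a
  Sd branch = 0.0175·Sd^0.57·e^(0.008·RH+0.085·T) = 1.689 μm/a
  r_corr = 0.9972 + 1.689 = 2.686 μm/a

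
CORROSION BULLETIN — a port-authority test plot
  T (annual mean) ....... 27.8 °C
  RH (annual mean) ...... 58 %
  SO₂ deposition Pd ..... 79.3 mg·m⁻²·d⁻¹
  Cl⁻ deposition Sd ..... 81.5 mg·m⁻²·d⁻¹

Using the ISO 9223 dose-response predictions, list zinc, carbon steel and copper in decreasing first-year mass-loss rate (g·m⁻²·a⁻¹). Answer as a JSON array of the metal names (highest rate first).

zinc: temperature factor f = -0.071·(17.8) = -1.2638
  Pd branch = 0.0129·Pd^0.44·e^(0.046·RH+f) = 0.3598 μm/a
  Sd branch = 0.0175·Sd^0.57·e^(0.008·RH+0.085·T) = 3.632 μm/a
  r_corr = 0.3598 + 3.632 = 3.992 μm/a
  mass loss = 3.992 μm/a × 7.14 g/cm³ = 28.5 g·m⁻²·a⁻¹
carbon steel: T>10 °C ⇒ hinge -0.054·(27.8−10) = -0.9612
  SO₂ term: 1.77·79.3^0.52·exp(0.02·58-0.9612) = 20.99
  Sd branch = 0.102·Sd^0.62·e^(0.033·RH+0.04·T) = 32.19 μm/a
  sum: 20.99 + 32.19 → r_corr = 53.17 μm/a
  mass loss = 53.17 μm/a × 7.85 g/cm³ = 417.4 g·m⁻²·a⁻¹
copper: f(T) = -0.080·(T−10) [T>10 °C] = -1.4240
  SO₂ term: 0.0053·79.3^0.26·exp(0.059·58-1.4240) = 0.1218
  Cl⁻ term: 0.01025·81.5^0.27·exp(0.036·58+0.049·27.8) = 1.06
  sum: 0.1218 + 1.06 → r_corr = 1.181 μm/a
  mass loss = 1.181 μm/a × 8.96 g/cm³ = 10.59 g·m⁻²·a⁻¹
Ordering by g·m⁻²·a⁻¹: carbon steel (417) > zinc (28.5) > copper (10.6)

["carbon steel", "zinc", "copper"]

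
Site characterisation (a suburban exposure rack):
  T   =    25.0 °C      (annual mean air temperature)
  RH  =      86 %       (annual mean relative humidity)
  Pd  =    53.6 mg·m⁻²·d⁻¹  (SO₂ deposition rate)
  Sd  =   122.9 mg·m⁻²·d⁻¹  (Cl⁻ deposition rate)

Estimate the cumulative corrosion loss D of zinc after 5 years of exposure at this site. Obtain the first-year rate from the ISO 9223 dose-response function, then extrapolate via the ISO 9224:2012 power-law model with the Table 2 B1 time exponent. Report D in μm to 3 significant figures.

D(5) = 21.7 μm

zinc: T>10 °C ⇒ hinge -0.071·(25.0−10) = -1.0650
  Pd branch = 0.0129·Pd^0.44·e^(0.046·RH+f) = 1.34 μm/a
  Cl⁻ term: 0.0175·122.9^0.57·exp(0.008·86+0.085·25.0) = 4.526
  sum: 1.34 + 4.526 → r_corr = 5.866 μm/a
Power-law: D(5) = r_corr · 5^0.813
  D(5) = 5.866 × 5^0.813 = 5.866 × 3.701 = 21.71 μm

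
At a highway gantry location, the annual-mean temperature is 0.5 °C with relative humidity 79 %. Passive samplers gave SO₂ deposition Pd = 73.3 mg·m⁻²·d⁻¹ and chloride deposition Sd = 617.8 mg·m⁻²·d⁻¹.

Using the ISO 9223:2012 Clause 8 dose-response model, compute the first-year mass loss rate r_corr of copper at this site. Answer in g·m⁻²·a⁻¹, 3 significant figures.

copper: temperature factor f = +0.126·(-9.5) = -1.1970
  sulphur-dioxide contribution → 0.5171 μm/a
  chloride contribution → 1.023 μm/a
  ⇒ r_corr(copper) = 1.54 μm/a
Convert to mass loss: 1.54 μm/a × 8.96 g/cm³ = 13.8 g·m⁻²·a⁻¹

r_corr = 13.8 g·m⁻²·a⁻¹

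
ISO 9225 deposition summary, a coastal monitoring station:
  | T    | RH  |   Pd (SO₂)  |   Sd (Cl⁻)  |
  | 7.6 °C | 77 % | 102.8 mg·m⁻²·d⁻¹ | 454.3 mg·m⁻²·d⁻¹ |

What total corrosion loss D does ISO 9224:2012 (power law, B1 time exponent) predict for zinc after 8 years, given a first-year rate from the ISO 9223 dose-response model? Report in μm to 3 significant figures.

zinc: temperature factor f = +0.038·(-2.4) = -0.0912
  sulphur-dioxide contribution → 3.123 μm/a
  chloride contribution → 2.022 μm/a
  total first-year rate 5.145 μm/a
Long-term exponent b (ISO 9224 Table 2, B1) = 0.813
  D(8) = 5.145 × 8^0.813 = 5.145 × 5.423 = 27.9 μm

D(8) = 27.9 μm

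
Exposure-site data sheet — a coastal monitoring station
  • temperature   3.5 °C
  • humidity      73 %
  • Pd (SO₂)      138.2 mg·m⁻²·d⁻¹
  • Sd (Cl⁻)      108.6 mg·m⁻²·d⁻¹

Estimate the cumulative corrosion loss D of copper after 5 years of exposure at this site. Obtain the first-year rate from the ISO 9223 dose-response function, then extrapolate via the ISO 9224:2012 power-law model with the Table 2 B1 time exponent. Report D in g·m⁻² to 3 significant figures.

D(5) = 32.0 g·m⁻²

copper: T≤10 °C ⇒ hinge +0.126·(3.5−10) = -0.8190
  sulphur-dioxide contribution → 0.6246 μm/a
  chloride contribution → 0.5973 μm/a
  total first-year rate 1.222 μm/a
Power-law: D(5) = r_corr · 5^0.667
  D(5) = 1.222 × 5^0.667 = 1.222 × 2.926 = 3.575 μm
  Mass loss = 3.575 μm × 8.96 g/cm³ = 32.03 g·m⁻²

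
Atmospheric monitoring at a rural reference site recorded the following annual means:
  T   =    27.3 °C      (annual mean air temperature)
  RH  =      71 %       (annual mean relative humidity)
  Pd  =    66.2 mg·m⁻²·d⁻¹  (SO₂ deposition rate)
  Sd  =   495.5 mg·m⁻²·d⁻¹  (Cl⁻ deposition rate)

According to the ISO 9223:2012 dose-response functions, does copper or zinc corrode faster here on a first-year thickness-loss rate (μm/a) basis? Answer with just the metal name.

copper: f(T) = -0.080·(T−10) [T>10 °C] = -1.3840
  sulphur-dioxide contribution → 0.2606 μm/a
  chloride contribution → 2.688 μm/a
  total first-year rate 2.948 μm/a
zinc: temperature factor f = -0.071·(17.3) = -1.2283
  sulphur-dioxide contribution → 0.6262 μm/a
  chloride contribution → 10.81 μm/a
  total first-year rate 11.43 μm/a
Ordering by μm/a: zinc (11.4) > copper (2.95)

zinc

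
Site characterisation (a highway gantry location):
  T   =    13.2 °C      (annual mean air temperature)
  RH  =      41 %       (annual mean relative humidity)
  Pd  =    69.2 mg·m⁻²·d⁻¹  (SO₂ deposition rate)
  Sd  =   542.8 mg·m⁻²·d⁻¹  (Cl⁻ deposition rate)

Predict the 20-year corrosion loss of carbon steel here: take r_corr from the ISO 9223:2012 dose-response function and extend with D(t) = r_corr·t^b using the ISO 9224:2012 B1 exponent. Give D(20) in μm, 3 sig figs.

carbon steel: T>10 °C ⇒ hinge -0.054·(13.2−10) = -0.1728
  sulphur-dioxide contribution → 30.61 μm/a
  chloride contribution → 33.19 μm/a
  ⇒ r_corr(carbon steel) = 63.8 μm/a
ISO 9224: D(t) = r_corr · t^b with b = 0.523 (carbon steel, B1)
  D(20) = 63.8 × 20^0.523 = 63.8 × 4.791 = 305.7 μm

D(20) = 306 μm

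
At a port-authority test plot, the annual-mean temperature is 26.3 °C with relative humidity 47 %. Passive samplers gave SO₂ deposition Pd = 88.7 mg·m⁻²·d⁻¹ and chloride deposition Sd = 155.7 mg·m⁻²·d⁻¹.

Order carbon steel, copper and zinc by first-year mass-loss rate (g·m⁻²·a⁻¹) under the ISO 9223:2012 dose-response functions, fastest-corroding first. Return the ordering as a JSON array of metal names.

["carbon steel", "zinc", "copper"]

carbon steel: temperature factor f = -0.054·(16.3) = -0.8802
  sulphur-dioxide contribution → 19.36 μm/a
  chloride contribution → 31.5 μm/a
  total first-year rate 50.86 μm/a
  mass loss = 50.86 μm/a × 7.85 g/cm³ = 399.2 g·m⁻²·a⁻¹
copper: T>10 °C ⇒ hinge -0.080·(26.3−10) = -1.3040
  sulphur-dioxide contribution → 0.07391 μm/a
  chloride contribution → 0.7891 μm/a
  total first-year rate 0.863 μm/a
  mass loss = 0.863 μm/a × 8.96 g/cm³ = 7.733 g·m⁻²·a⁻¹
zinc: temperature factor f = -0.071·(16.3) = -1.1573
  sulphur-dioxide contribution → 0.2535 μm/a
  chloride contribution → 4.235 μm/a
  ⇒ r_corr(zinc) = 4.488 μm/a
  mass loss = 4.488 μm/a × 7.14 g/cm³ = 32.04 g·m⁻²·a⁻¹
Ordering by g·m⁻²·a⁻¹: carbon steel (399) > zinc (32) > copper (7.73)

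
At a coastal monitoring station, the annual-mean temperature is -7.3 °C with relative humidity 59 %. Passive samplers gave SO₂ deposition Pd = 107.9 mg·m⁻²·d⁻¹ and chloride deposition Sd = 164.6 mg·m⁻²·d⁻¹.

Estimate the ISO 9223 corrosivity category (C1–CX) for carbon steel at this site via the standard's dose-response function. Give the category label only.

C2

carbon steel: temperature factor f = +0.150·(-17.3) = -2.5950
  SO₂ term: 1.77·107.9^0.52·exp(0.02·59-2.5950) = 4.905
  Sd branch = 0.102·Sd^0.62·e^(0.033·RH+0.04·T) = 12.63 μm/a
  sum: 4.905 + 12.63 → r_corr = 17.54 μm/a
17.5 μm/a falls in (1.3, 25] for carbon steel → category C2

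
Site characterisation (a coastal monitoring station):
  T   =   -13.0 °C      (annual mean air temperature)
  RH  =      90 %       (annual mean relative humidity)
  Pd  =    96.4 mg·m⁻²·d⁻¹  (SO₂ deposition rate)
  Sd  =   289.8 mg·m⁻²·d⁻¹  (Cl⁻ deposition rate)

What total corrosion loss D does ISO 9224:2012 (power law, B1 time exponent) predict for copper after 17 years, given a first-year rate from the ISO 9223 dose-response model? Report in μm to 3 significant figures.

D(17) = 5.52 μm

copper: T≤10 °C ⇒ hinge +0.126·(-13.0−10) = -2.8980
  sulphur-dioxide contribution → 0.1939 μm/a
  chloride contribution → 0.6397 μm/a
  total first-year rate 0.8336 μm/a
ISO 9224: D(t) = r_corr · t^b with b = 0.667 (copper, B1)
  D(17) = 0.8336 × 17^0.667 = 0.8336 × 6.618 = 5.517 μm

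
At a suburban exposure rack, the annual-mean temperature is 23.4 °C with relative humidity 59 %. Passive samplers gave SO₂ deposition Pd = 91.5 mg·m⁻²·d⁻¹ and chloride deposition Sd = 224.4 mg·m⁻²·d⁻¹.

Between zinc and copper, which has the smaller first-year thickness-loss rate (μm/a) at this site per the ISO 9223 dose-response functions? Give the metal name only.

zinc: T>10 °C ⇒ hinge -0.071·(23.4−10) = -0.9514
  Pd branch = 0.0129·Pd^0.44·e^(0.046·RH+f) = 0.5484 μm/a
  Sd branch = 0.0175·Sd^0.57·e^(0.008·RH+0.085·T) = 4.487 μm/a
  r_corr = 0.5484 + 4.487 = 5.035 μm/a
copper: f(T) = -0.080·(T−10) [T>10 °C] = -1.0720
  SO₂ term: 0.0053·91.5^0.26·exp(0.059·59-1.0720) = 0.1907
  Cl⁻ term: 0.01025·224.4^0.27·exp(0.036·59+0.049·23.4) = 1.164
  r_corr = 0.1907 + 1.164 = 1.355 μm/a
Ordering by μm/a: zinc (5.04) > copper (1.35)

copper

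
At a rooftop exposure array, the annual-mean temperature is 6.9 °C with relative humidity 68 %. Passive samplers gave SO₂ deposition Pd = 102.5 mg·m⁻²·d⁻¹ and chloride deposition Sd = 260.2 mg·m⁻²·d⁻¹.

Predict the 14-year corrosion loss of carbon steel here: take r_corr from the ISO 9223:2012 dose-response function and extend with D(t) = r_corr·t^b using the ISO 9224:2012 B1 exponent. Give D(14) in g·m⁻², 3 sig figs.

carbon steel: f(T) = +0.150·(T−10) [T≤10 °C] = -0.4650
  sulphur-dioxide contribution → 48.11 μm/a
  chloride contribution → 39.86 μm/a
  ⇒ r_corr(carbon steel) = 87.97 μm/a
Long-term exponent b (ISO 9224 Table 2, B1) = 0.523
  D(14) = 87.97 × 14^0.523 = 87.97 × 3.976 = 349.7 μm
  Mass loss = 349.7 μm × 7.85 g/cm³ = 2746 g·m⁻²

D(14) = 2.75e+03 g·m⁻²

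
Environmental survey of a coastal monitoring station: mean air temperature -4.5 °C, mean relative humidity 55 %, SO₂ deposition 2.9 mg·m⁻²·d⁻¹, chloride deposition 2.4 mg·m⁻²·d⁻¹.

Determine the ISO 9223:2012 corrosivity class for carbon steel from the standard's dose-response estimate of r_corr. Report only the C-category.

carbon steel: f(T) = +0.150·(T−10) [T≤10 °C] = -2.1750
  Pd branch = 1.77·Pd^0.52·e^(0.02·RH+f) = 1.051 μm/a
  Cl⁻ term: 0.102·2.4^0.62·exp(0.033·55+0.04·-4.5) = 0.9003
  sum: 1.051 + 0.9003 → r_corr = 1.951 μm/a
ISO 9223 Table 2 (carbon steel): 1.3 < 1.95 ≤ 25 μm/a ⇒ C2

C2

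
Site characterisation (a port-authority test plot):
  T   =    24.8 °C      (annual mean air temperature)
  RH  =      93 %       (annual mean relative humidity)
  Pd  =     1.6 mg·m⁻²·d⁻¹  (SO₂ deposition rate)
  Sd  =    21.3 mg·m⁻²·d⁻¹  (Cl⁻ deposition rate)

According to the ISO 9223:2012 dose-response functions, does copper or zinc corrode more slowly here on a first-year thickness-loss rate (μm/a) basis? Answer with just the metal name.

zinc

copper: f(T) = -0.080·(T−10) [T>10 °C] = -1.1840
  Pd branch = 0.0053·Pd^0.26·e^(0.059·RH+f) = 0.4427 μm/a
  Sd branch = 0.01025·Sd^0.27·e^(0.036·RH+0.049·T) = 2.245 μm/a
  sum: 0.4427 + 2.245 → r_corr = 2.687 μm/a
zinc: temperature factor f = -0.071·(14.8) = -1.0508
  SO₂ term: 0.0129·1.6^0.44·exp(0.046·93-1.0508) = 0.3999
  Cl⁻ term: 0.0175·21.3^0.57·exp(0.008·93+0.085·24.8) = 1.733
  sum: 0.3999 + 1.733 → r_corr = 2.133 μm/a
Ordering by μm/a: copper (2.69) > zinc (2.13)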